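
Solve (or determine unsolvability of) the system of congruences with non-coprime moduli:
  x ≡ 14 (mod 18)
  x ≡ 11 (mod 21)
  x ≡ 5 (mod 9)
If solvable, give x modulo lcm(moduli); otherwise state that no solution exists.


Moduli 18, 21, 9 are not pairwise coprime, so CRT works modulo lcm(m_i) when all pairwise compatibility conditions hold.
Pairwise compatibility: gcd(m_i, m_j) must divide a_i - a_j for every pair.
Merge one congruence at a time:
  Start: x ≡ 14 (mod 18).
  Combine with x ≡ 11 (mod 21): gcd(18, 21) = 3; 11 - 14 = -3, which IS divisible by 3, so compatible.
    Write x = 14 + 18·t and substitute into x ≡ 11 (mod 21): 18·t ≡ 11 − 14 = -3 (mod 21).
    Divide the congruence (and modulus) by g = 3: 6·t ≡ -1 (mod 7).
    Reduce coefficients mod 7: 6·t ≡ 6 (mod 7).
    The inverse of 6 mod 7 is 6 (since 6·6 = 36 = 5·7 + 1), so t ≡ 6·6 = 36 ≡ 1 (mod 7).
    Then x = 14 + 18·1 = 32, valid modulo lcm(18, 21) = 126: x ≡ 32 (mod 126).
  Combine with x ≡ 5 (mod 9): gcd(126, 9) = 9; 5 - 32 = -27, which IS divisible by 9, so compatible.
    Write x = 32 + 126·t and substitute into x ≡ 5 (mod 9): 126·t ≡ 5 − 32 = -27 (mod 9).
    Divide the congruence (and modulus) by g = 9: 14·t ≡ -3 (mod 1).
    Modulo 1 every t works; take t = 0.
    Then x = 32 + 126·0 = 32, valid modulo lcm(126, 9) = 126: x ≡ 32 (mod 126).
Verify: 32 mod 18 = 14, 32 mod 21 = 11, 32 mod 9 = 5.

x ≡ 32 (mod 126).


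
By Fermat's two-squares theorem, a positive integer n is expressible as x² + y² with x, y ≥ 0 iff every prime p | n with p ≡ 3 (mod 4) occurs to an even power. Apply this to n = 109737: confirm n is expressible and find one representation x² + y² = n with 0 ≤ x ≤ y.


Step 1: Factor n = 109737 = 3^2 · 89 · 137.
Step 2: Check the mod-4 condition on each prime factor: 3 ≡ 3 (mod 4), exponent 2 (must be even); 89 ≡ 1 (mod 4), exponent 1; 137 ≡ 1 (mod 4), exponent 1.
All primes ≡ 3 (mod 4) appear to even exponent (or don't appear), so by the two-squares theorem n IS expressible as a sum of two squares.
Step 3: Build a representation. Group n = k² · m with k = 3 and m = 89 · 137 = 12193 (a product of primes ≡ 1 (mod 4)); a representation of m scales to one of n via (k·x)² + (k·y)² = k²(x² + y²). Each prime p ≡ 1 (mod 4) is itself a sum of two squares; find a² by testing p − a² for a perfect square:
  89: 89 − 1² = 88, 89 − 2² = 85, 89 − 3² = 80, 89 − 4² = 73, 89 − 5² = 64 = 8² ⇒ 89 = 5² + 8².
  137: 137 − 1² = 136, 137 − 2² = 133, 137 − 3² = 128, 137 − 4² = 121 = 11² ⇒ 137 = 4² + 11².
  Combine using the Brahmagupta–Fibonacci identity (a² + b²)(c² + d²) = (ac − bd)² + (ad + bc)² = (ac + bd)² + (ad − bc)²:
  89 · 137 = 12193: from (5² + 8²)(4² + 11²), take (5·4 − 8·11, 5·11 + 8·4) = (20 − 88, 55 + 32) = (-68, 87); dropping signs (only squares matter) gives (68, 87); check 68² + 87² = 4624 + 7569 = 12193 ✓.
  Scale by k = 3: (3·68, 3·87) = (204, 261).
Step 4: Order so x ≤ y and verify: 204² + 261² = 41616 + 68121 = 109737 = n. ✓

n = 109737 = 204² + 261² (one valid representation with x ≤ y).


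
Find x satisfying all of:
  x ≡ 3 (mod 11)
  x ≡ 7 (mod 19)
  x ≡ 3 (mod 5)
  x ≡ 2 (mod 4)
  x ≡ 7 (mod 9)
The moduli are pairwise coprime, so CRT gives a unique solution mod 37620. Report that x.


Product of moduli M = 11 · 19 · 5 · 4 · 9 = 37620.
Merge one congruence at a time:
  Start: x ≡ 3 (mod 11).
  Combine with x ≡ 7 (mod 19); new modulus lcm = 209.
    Write x = 3 + 11·t and substitute into x ≡ 7 (mod 19): 11·t ≡ 7 − 3 = 4 (mod 19).
    The inverse of 11 mod 19 is 7 (since 11·7 = 77 = 4·19 + 1), so t ≡ 7·4 = 28 ≡ 9 (mod 19).
    Then x = 3 + 11·9 = 102, valid modulo lcm(11, 19) = 209: x ≡ 102 (mod 209).
  Combine with x ≡ 3 (mod 5); new modulus lcm = 1045.
    Write x = 102 + 209·t and substitute into x ≡ 3 (mod 5): 209·t ≡ 3 − 102 = -99 (mod 5).
    Reduce coefficients mod 5: 4·t ≡ 1 (mod 5).
    The inverse of 4 mod 5 is 4 (since 4·4 = 16 = 3·5 + 1), so t ≡ 4·1 = 4 ≡ 4 (mod 5).
    Then x = 102 + 209·4 = 938, valid modulo lcm(209, 5) = 1045: x ≡ 938 (mod 1045).
  Combine with x ≡ 2 (mod 4); new modulus lcm = 4180.
    Write x = 938 + 1045·t and substitute into x ≡ 2 (mod 4): 1045·t ≡ 2 − 938 = -936 (mod 4).
    Reduce coefficients mod 4: 1·t ≡ 0 (mod 4).
    So t ≡ 0 (mod 4).
    Then x = 938 + 1045·0 = 938, valid modulo lcm(1045, 4) = 4180: x ≡ 938 (mod 4180).
  Combine with x ≡ 7 (mod 9); new modulus lcm = 37620.
    Write x = 938 + 4180·t and substitute into x ≡ 7 (mod 9): 4180·t ≡ 7 − 938 = -931 (mod 9).
    Reduce coefficients mod 9: 4·t ≡ 5 (mod 9).
    The inverse of 4 mod 9 is 7 (since 4·7 = 28 = 3·9 + 1), so t ≡ 7·5 = 35 ≡ 8 (mod 9).
    Then x = 938 + 4180·8 = 34378, valid modulo lcm(4180, 9) = 37620: x ≡ 34378 (mod 37620).
Verify against each original: 34378 mod 11 = 3, 34378 mod 19 = 7, 34378 mod 5 = 3, 34378 mod 4 = 2, 34378 mod 9 = 7.

x ≡ 34378 (mod 37620).


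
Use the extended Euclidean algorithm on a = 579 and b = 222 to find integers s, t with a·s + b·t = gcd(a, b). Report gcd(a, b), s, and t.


Euclidean algorithm on (579, 222) — divide until remainder is 0:
  579 = 2 · 222 + 135
  222 = 1 · 135 + 87
  135 = 1 · 87 + 48
  87 = 1 · 48 + 39
  48 = 1 · 39 + 9
  39 = 4 · 9 + 3
  9 = 3 · 3 + 0
gcd(579, 222) = 3.
Track Bezout coefficients alongside the remainders: start with r₀ = 579 = a·1 + b·0 (s = 1, t = 0) and r₁ = 222 = a·0 + b·1 (s = 0, t = 1); each new remainder r_{k+1} = r_{k-1} − q_k·r_k inherits s_{k+1} = s_{k-1} − q_k·s_k, t_{k+1} = t_{k-1} − q_k·t_k, so r_k = a·s_k + b·t_k at every step:
  q = 2: r = 135, s = 1 − 2·0 = 1, t = 0 − 2·1 = -2  (check: 579·1 + 222·(-2) = 135)
  q = 1: r = 87, s = 0 − 1·1 = -1, t = 1 − 1·(-2) = 3  (check: 579·(-1) + 222·3 = 87)
  q = 1: r = 48, s = 1 − 1·(-1) = 2, t = -2 − 1·3 = -5  (check: 579·2 + 222·(-5) = 48)
  q = 1: r = 39, s = -1 − 1·2 = -3, t = 3 − 1·(-5) = 8  (check: 579·(-3) + 222·8 = 39)
  q = 1: r = 9, s = 2 − 1·(-3) = 5, t = -5 − 1·8 = -13  (check: 579·5 + 222·(-13) = 9)
  q = 4: r = 3, s = -3 − 4·5 = -23, t = 8 − 4·(-13) = 60  (check: 579·(-23) + 222·60 = 3)
The row with r = 3 (the gcd) gives the Bezout coefficients s = -23, t = 60.
Result: 579 · (-23) + 222 · (60) = 3.

gcd(579, 222) = 3; s = -23, t = 60 (check: 579·(-23) + 222·60 = 3).


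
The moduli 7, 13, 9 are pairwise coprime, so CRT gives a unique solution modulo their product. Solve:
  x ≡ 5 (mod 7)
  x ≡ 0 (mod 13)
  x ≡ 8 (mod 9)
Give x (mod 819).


Moduli 7, 13, 9 are pairwise coprime; by CRT there is a unique solution modulo M = 7 · 13 · 9 = 819.
Solve pairwise, accumulating the modulus:
  Start with x ≡ 5 (mod 7).
  Combine with x ≡ 0 (mod 13): since gcd(7, 13) = 1, we get a unique residue mod 91.
    Write x = 5 + 7·t and substitute into x ≡ 0 (mod 13): 7·t ≡ 0 − 5 = -5 (mod 13).
    Reduce coefficients mod 13: 7·t ≡ 8 (mod 13).
    The inverse of 7 mod 13 is 2 (since 7·2 = 14 = 1·13 + 1), so t ≡ 2·8 = 16 ≡ 3 (mod 13).
    Then x = 5 + 7·3 = 26, valid modulo lcm(7, 13) = 91: x ≡ 26 (mod 91).
  Combine with x ≡ 8 (mod 9): since gcd(91, 9) = 1, we get a unique residue mod 819.
    Write x = 26 + 91·t and substitute into x ≡ 8 (mod 9): 91·t ≡ 8 − 26 = -18 (mod 9).
    Reduce coefficients mod 9: 1·t ≡ 0 (mod 9).
    So t ≡ 0 (mod 9).
    Then x = 26 + 91·0 = 26, valid modulo lcm(91, 9) = 819: x ≡ 26 (mod 819).
Verify: 26 mod 7 = 5 ✓, 26 mod 13 = 0 ✓, 26 mod 9 = 8 ✓.

x ≡ 26 (mod 819).


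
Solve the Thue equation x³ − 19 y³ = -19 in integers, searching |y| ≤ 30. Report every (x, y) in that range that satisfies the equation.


The equation is x³ - 19y³ = -19. For fixed y, x³ = 19·y³ − 19, so a solution requires the RHS to be a perfect cube.
Strategy: iterate y from -30 to 30, compute RHS = 19·y³ − 19, and check whether it is a (positive or negative) perfect cube.
Check small values of y:
  y = 0: RHS = -19 is not a perfect cube.
  y = 1: RHS = 0 = (0)³ ⇒ x = 0 works.
  y = -1: RHS = -38 is not a perfect cube.
  y = 2: RHS = 133 is not a perfect cube.
  y = -2: RHS = -171 is not a perfect cube.
  y = 3: RHS = 494 is not a perfect cube.
  y = -3: RHS = -532 is not a perfect cube.
Continuing the search up to |y| = 30 finds no further solutions beyond those listed.
Collected solutions: (0, 1).

Solutions (with |y| ≤ 30): (0, 1).


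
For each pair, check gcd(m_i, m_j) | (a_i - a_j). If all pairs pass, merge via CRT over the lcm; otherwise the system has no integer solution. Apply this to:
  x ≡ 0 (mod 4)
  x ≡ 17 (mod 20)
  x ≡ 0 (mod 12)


Moduli 4, 20, 12 are not pairwise coprime, so CRT works modulo lcm(m_i) when all pairwise compatibility conditions hold.
Pairwise compatibility: gcd(m_i, m_j) must divide a_i - a_j for every pair.
Merge one congruence at a time:
  Start: x ≡ 0 (mod 4).
  Combine with x ≡ 17 (mod 20): gcd(4, 20) = 4, and 17 - 0 = 17 is NOT divisible by 4.
    ⇒ system is inconsistent (no integer solution).

No solution (the system is inconsistent).


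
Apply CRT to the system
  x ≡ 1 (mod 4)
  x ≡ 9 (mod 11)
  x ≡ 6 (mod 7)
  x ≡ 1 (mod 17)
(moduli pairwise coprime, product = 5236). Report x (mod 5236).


Product of moduli M = 4 · 11 · 7 · 17 = 5236.
Merge one congruence at a time:
  Start: x ≡ 1 (mod 4).
  Combine with x ≡ 9 (mod 11); new modulus lcm = 44.
    Write x = 1 + 4·t and substitute into x ≡ 9 (mod 11): 4·t ≡ 9 − 1 = 8 (mod 11).
    The inverse of 4 mod 11 is 3 (since 4·3 = 12 = 1·11 + 1), so t ≡ 3·8 = 24 ≡ 2 (mod 11).
    Then x = 1 + 4·2 = 9, valid modulo lcm(4, 11) = 44: x ≡ 9 (mod 44).
  Combine with x ≡ 6 (mod 7); new modulus lcm = 308.
    Write x = 9 + 44·t and substitute into x ≡ 6 (mod 7): 44·t ≡ 6 − 9 = -3 (mod 7).
    Reduce coefficients mod 7: 2·t ≡ 4 (mod 7).
    The inverse of 2 mod 7 is 4 (since 2·4 = 8 = 1·7 + 1), so t ≡ 4·4 = 16 ≡ 2 (mod 7).
    Then x = 9 + 44·2 = 97, valid modulo lcm(44, 7) = 308: x ≡ 97 (mod 308).
  Combine with x ≡ 1 (mod 17); new modulus lcm = 5236.
    Write x = 97 + 308·t and substitute into x ≡ 1 (mod 17): 308·t ≡ 1 − 97 = -96 (mod 17).
    Reduce coefficients mod 17: 2·t ≡ 6 (mod 17).
    The inverse of 2 mod 17 is 9 (since 2·9 = 18 = 1·17 + 1), so t ≡ 9·6 = 54 ≡ 3 (mod 17).
    Then x = 97 + 308·3 = 1021, valid modulo lcm(308, 17) = 5236: x ≡ 1021 (mod 5236).
Verify against each original: 1021 mod 4 = 1, 1021 mod 11 = 9, 1021 mod 7 = 6, 1021 mod 17 = 1.

x ≡ 1021 (mod 5236).


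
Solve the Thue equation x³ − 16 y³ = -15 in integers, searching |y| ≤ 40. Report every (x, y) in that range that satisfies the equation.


The equation is x³ - 16y³ = -15. For fixed y, x³ = 16·y³ − 15, so a solution requires the RHS to be a perfect cube.
Strategy: iterate y from -40 to 40, compute RHS = 16·y³ − 15, and check whether it is a (positive or negative) perfect cube.
Check small values of y:
  y = 0: RHS = -15 is not a perfect cube.
  y = 1: RHS = 1 = (1)³ ⇒ x = 1 works.
  y = -1: RHS = -31 is not a perfect cube.
  y = 2: RHS = 113 is not a perfect cube.
  y = -2: RHS = -143 is not a perfect cube.
  y = 3: RHS = 417 is not a perfect cube.
  y = -3: RHS = -447 is not a perfect cube.
Continuing the search up to |y| = 40 finds no further solutions beyond those listed.
Collected solutions: (1, 1).

Solutions (with |y| ≤ 40): (1, 1).


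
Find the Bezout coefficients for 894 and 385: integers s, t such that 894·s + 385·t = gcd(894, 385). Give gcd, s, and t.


Euclidean algorithm on (894, 385) — divide until remainder is 0:
  894 = 2 · 385 + 124
  385 = 3 · 124 + 13
  124 = 9 · 13 + 7
  13 = 1 · 7 + 6
  7 = 1 · 6 + 1
  6 = 6 · 1 + 0
gcd(894, 385) = 1.
Track Bezout coefficients alongside the remainders: start with r₀ = 894 = a·1 + b·0 (s = 1, t = 0) and r₁ = 385 = a·0 + b·1 (s = 0, t = 1); each new remainder r_{k+1} = r_{k-1} − q_k·r_k inherits s_{k+1} = s_{k-1} − q_k·s_k, t_{k+1} = t_{k-1} − q_k·t_k, so r_k = a·s_k + b·t_k at every step:
  q = 2: r = 124, s = 1 − 2·0 = 1, t = 0 − 2·1 = -2  (check: 894·1 + 385·(-2) = 124)
  q = 3: r = 13, s = 0 − 3·1 = -3, t = 1 − 3·(-2) = 7  (check: 894·(-3) + 385·7 = 13)
  q = 9: r = 7, s = 1 − 9·(-3) = 28, t = -2 − 9·7 = -65  (check: 894·28 + 385·(-65) = 7)
  q = 1: r = 6, s = -3 − 1·28 = -31, t = 7 − 1·(-65) = 72  (check: 894·(-31) + 385·72 = 6)
  q = 1: r = 1, s = 28 − 1·(-31) = 59, t = -65 − 1·72 = -137  (check: 894·59 + 385·(-137) = 1)
The row with r = 1 (the gcd) gives the Bezout coefficients s = 59, t = -137.
Result: 894 · (59) + 385 · (-137) = 1.

gcd(894, 385) = 1; s = 59, t = -137 (check: 894·59 + 385·(-137) = 1).


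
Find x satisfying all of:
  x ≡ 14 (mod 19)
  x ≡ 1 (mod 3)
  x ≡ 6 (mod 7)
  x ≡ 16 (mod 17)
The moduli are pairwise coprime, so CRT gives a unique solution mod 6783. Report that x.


Product of moduli M = 19 · 3 · 7 · 17 = 6783.
Merge one congruence at a time:
  Start: x ≡ 14 (mod 19).
  Combine with x ≡ 1 (mod 3); new modulus lcm = 57.
    Write x = 14 + 19·t and substitute into x ≡ 1 (mod 3): 19·t ≡ 1 − 14 = -13 (mod 3).
    Reduce coefficients mod 3: 1·t ≡ 2 (mod 3).
    So t ≡ 2 (mod 3).
    Then x = 14 + 19·2 = 52, valid modulo lcm(19, 3) = 57: x ≡ 52 (mod 57).
  Combine with x ≡ 6 (mod 7); new modulus lcm = 399.
    Write x = 52 + 57·t and substitute into x ≡ 6 (mod 7): 57·t ≡ 6 − 52 = -46 (mod 7).
    Reduce coefficients mod 7: 1·t ≡ 3 (mod 7).
    So t ≡ 3 (mod 7).
    Then x = 52 + 57·3 = 223, valid modulo lcm(57, 7) = 399: x ≡ 223 (mod 399).
  Combine with x ≡ 16 (mod 17); new modulus lcm = 6783.
    Write x = 223 + 399·t and substitute into x ≡ 16 (mod 17): 399·t ≡ 16 − 223 = -207 (mod 17).
    Reduce coefficients mod 17: 8·t ≡ 14 (mod 17).
    The inverse of 8 mod 17 is 15 (since 8·15 = 120 = 7·17 + 1), so t ≡ 15·14 = 210 ≡ 6 (mod 17).
    Then x = 223 + 399·6 = 2617, valid modulo lcm(399, 17) = 6783: x ≡ 2617 (mod 6783).
Verify against each original: 2617 mod 19 = 14, 2617 mod 3 = 1, 2617 mod 7 = 6, 2617 mod 17 = 16.

x ≡ 2617 (mod 6783).


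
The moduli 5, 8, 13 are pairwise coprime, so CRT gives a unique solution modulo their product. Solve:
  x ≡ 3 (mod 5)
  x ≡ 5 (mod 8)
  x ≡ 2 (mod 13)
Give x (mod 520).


Moduli 5, 8, 13 are pairwise coprime; by CRT there is a unique solution modulo M = 5 · 8 · 13 = 520.
Solve pairwise, accumulating the modulus:
  Start with x ≡ 3 (mod 5).
  Combine with x ≡ 5 (mod 8): since gcd(5, 8) = 1, we get a unique residue mod 40.
    Write x = 3 + 5·t and substitute into x ≡ 5 (mod 8): 5·t ≡ 5 − 3 = 2 (mod 8).
    The inverse of 5 mod 8 is 5 (since 5·5 = 25 = 3·8 + 1), so t ≡ 5·2 = 10 ≡ 2 (mod 8).
    Then x = 3 + 5·2 = 13, valid modulo lcm(5, 8) = 40: x ≡ 13 (mod 40).
  Combine with x ≡ 2 (mod 13): since gcd(40, 13) = 1, we get a unique residue mod 520.
    Write x = 13 + 40·t and substitute into x ≡ 2 (mod 13): 40·t ≡ 2 − 13 = -11 (mod 13).
    Reduce coefficients mod 13: 1·t ≡ 2 (mod 13).
    So t ≡ 2 (mod 13).
    Then x = 13 + 40·2 = 93, valid modulo lcm(40, 13) = 520: x ≡ 93 (mod 520).
Verify: 93 mod 5 = 3 ✓, 93 mod 8 = 5 ✓, 93 mod 13 = 2 ✓.

x ≡ 93 (mod 520).


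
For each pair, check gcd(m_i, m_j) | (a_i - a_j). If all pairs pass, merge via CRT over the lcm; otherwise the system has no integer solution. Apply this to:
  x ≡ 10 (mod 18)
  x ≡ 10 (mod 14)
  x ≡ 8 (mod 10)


Moduli 18, 14, 10 are not pairwise coprime, so CRT works modulo lcm(m_i) when all pairwise compatibility conditions hold.
Pairwise compatibility: gcd(m_i, m_j) must divide a_i - a_j for every pair.
Merge one congruence at a time:
  Start: x ≡ 10 (mod 18).
  Combine with x ≡ 10 (mod 14): gcd(18, 14) = 2; 10 - 10 = 0, which IS divisible by 2, so compatible.
    Write x = 10 + 18·t and substitute into x ≡ 10 (mod 14): 18·t ≡ 10 − 10 = 0 (mod 14).
    Divide the congruence (and modulus) by g = 2: 9·t ≡ 0 (mod 7).
    Reduce coefficients mod 7: 2·t ≡ 0 (mod 7).
    The inverse of 2 mod 7 is 4 (since 2·4 = 8 = 1·7 + 1), so t ≡ 4·0 = 0 ≡ 0 (mod 7).
    Then x = 10 + 18·0 = 10, valid modulo lcm(18, 14) = 126: x ≡ 10 (mod 126).
  Combine with x ≡ 8 (mod 10): gcd(126, 10) = 2; 8 - 10 = -2, which IS divisible by 2, so compatible.
    Write x = 10 + 126·t and substitute into x ≡ 8 (mod 10): 126·t ≡ 8 − 10 = -2 (mod 10).
    Divide the congruence (and modulus) by g = 2: 63·t ≡ -1 (mod 5).
    Reduce coefficients mod 5: 3·t ≡ 4 (mod 5).
    The inverse of 3 mod 5 is 2 (since 3·2 = 6 = 1·5 + 1), so t ≡ 2·4 = 8 ≡ 3 (mod 5).
    Then x = 10 + 126·3 = 388, valid modulo lcm(126, 10) = 630: x ≡ 388 (mod 630).
Verify: 388 mod 18 = 10, 388 mod 14 = 10, 388 mod 10 = 8.

x ≡ 388 (mod 630).


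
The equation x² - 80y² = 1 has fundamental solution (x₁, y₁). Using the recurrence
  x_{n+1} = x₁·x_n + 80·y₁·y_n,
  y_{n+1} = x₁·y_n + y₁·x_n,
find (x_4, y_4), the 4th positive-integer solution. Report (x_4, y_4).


Step 1: Find the fundamental solution (x₁, y₁) of x² - 80y² = 1.
  Expand √80 as a continued fraction. a₀ = ⌊√80⌋ = 8; iterate m_{k+1} = d_k·a_k − m_k, d_{k+1} = (80 − m_{k+1}²)/d_k, a_{k+1} = ⌊(a₀ + m_{k+1})/d_{k+1}⌋ (starting m₀ = 0, d₀ = 1), with convergents p_k = a_k·p_{k-1} + p_{k-2}, q_k = a_k·q_{k-1} + q_{k-2} (p₋₁ = 1, q₋₁ = 0):
  k = 0: a₀ = 8; p₀/q₀ = 8/1; p₀² − 80·q₀² = 64 − 80 = -16.
  k = 1: m = 8, d = 16, a = ⌊(8 + 8)/16⌋ = 1; p/q = (1·8 + 1)/(1·1 + 0) = 9/1; p² − 80·q² = 81 − 80 = 1.
  The first convergent with p² − 80·q² = 1 gives the fundamental solution (x₁, y₁) = (9, 1).
Step 2: Apply the recurrence (x_{n+1}, y_{n+1}) = (x₁x_n + 80y₁y_n, x₁y_n + y₁x_n) repeatedly.
  From (x_1, y_1) = (9, 1): x_2 = 9·9 + 80·1·1 = 161; y_2 = 9·1 + 1·9 = 18.
  From (x_2, y_2) = (161, 18): x_3 = 9·161 + 80·1·18 = 2889; y_3 = 9·18 + 1·161 = 323.
  From (x_3, y_3) = (2889, 323): x_4 = 9·2889 + 80·1·323 = 51841; y_4 = 9·323 + 1·2889 = 5796.
Step 3: Verify x_4² - 80·y_4² = 2687489281 - 2687489280 = 1 (should be 1). ✓

(x_1, y_1) = (9, 1); (x_4, y_4) = (51841, 5796).


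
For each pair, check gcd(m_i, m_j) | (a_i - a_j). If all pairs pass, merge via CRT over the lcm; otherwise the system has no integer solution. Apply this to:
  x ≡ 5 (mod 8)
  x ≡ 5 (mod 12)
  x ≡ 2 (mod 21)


Moduli 8, 12, 21 are not pairwise coprime, so CRT works modulo lcm(m_i) when all pairwise compatibility conditions hold.
Pairwise compatibility: gcd(m_i, m_j) must divide a_i - a_j for every pair.
Merge one congruence at a time:
  Start: x ≡ 5 (mod 8).
  Combine with x ≡ 5 (mod 12): gcd(8, 12) = 4; 5 - 5 = 0, which IS divisible by 4, so compatible.
    Write x = 5 + 8·t and substitute into x ≡ 5 (mod 12): 8·t ≡ 5 − 5 = 0 (mod 12).
    Divide the congruence (and modulus) by g = 4: 2·t ≡ 0 (mod 3).
    The inverse of 2 mod 3 is 2 (since 2·2 = 4 = 1·3 + 1), so t ≡ 2·0 = 0 ≡ 0 (mod 3).
    Then x = 5 + 8·0 = 5, valid modulo lcm(8, 12) = 24: x ≡ 5 (mod 24).
  Combine with x ≡ 2 (mod 21): gcd(24, 21) = 3; 2 - 5 = -3, which IS divisible by 3, so compatible.
    Write x = 5 + 24·t and substitute into x ≡ 2 (mod 21): 24·t ≡ 2 − 5 = -3 (mod 21).
    Divide the congruence (and modulus) by g = 3: 8·t ≡ -1 (mod 7).
    Reduce coefficients mod 7: 1·t ≡ 6 (mod 7).
    So t ≡ 6 (mod 7).
    Then x = 5 + 24·6 = 149, valid modulo lcm(24, 21) = 168: x ≡ 149 (mod 168).
Verify: 149 mod 8 = 5, 149 mod 12 = 5, 149 mod 21 = 2.

x ≡ 149 (mod 168).


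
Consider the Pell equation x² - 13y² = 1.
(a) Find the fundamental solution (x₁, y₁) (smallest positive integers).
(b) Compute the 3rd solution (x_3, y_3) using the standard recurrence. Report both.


Step 1: Find the fundamental solution (x₁, y₁) of x² - 13y² = 1.
  Expand √13 as a continued fraction. a₀ = ⌊√13⌋ = 3; iterate m_{k+1} = d_k·a_k − m_k, d_{k+1} = (13 − m_{k+1}²)/d_k, a_{k+1} = ⌊(a₀ + m_{k+1})/d_{k+1}⌋ (starting m₀ = 0, d₀ = 1), with convergents p_k = a_k·p_{k-1} + p_{k-2}, q_k = a_k·q_{k-1} + q_{k-2} (p₋₁ = 1, q₋₁ = 0):
  k = 0: a₀ = 3; p₀/q₀ = 3/1; p₀² − 13·q₀² = 9 − 13 = -4.
  k = 1: m = 3, d = 4, a = ⌊(3 + 3)/4⌋ = 1; p/q = (1·3 + 1)/(1·1 + 0) = 4/1; p² − 13·q² = 16 − 13 = 3.
  k = 2: m = 1, d = 3, a = ⌊(3 + 1)/3⌋ = 1; p/q = (1·4 + 3)/(1·1 + 1) = 7/2; p² − 13·q² = 49 − 52 = -3.
  k = 3: m = 2, d = 3, a = ⌊(3 + 2)/3⌋ = 1; p/q = (1·7 + 4)/(1·2 + 1) = 11/3; p² − 13·q² = 121 − 117 = 4.
  k = 4: m = 1, d = 4, a = ⌊(3 + 1)/4⌋ = 1; p/q = (1·11 + 7)/(1·3 + 2) = 18/5; p² − 13·q² = 324 − 325 = -1.
  k = 5: m = 3, d = 1, a = ⌊(3 + 3)/1⌋ = 6; p/q = (6·18 + 11)/(6·5 + 3) = 119/33; p² − 13·q² = 14161 − 14157 = 4.
  k = 6: m = 3, d = 4, a = ⌊(3 + 3)/4⌋ = 1; p/q = (1·119 + 18)/(1·33 + 5) = 137/38; p² − 13·q² = 18769 − 18772 = -3.
  k = 7: m = 1, d = 3, a = ⌊(3 + 1)/3⌋ = 1; p/q = (1·137 + 119)/(1·38 + 33) = 256/71; p² − 13·q² = 65536 − 65533 = 3.
  k = 8: m = 2, d = 3, a = ⌊(3 + 2)/3⌋ = 1; p/q = (1·256 + 137)/(1·71 + 38) = 393/109; p² − 13·q² = 154449 − 154453 = -4.
  k = 9: m = 1, d = 4, a = ⌊(3 + 1)/4⌋ = 1; p/q = (1·393 + 256)/(1·109 + 71) = 649/180; p² − 13·q² = 421201 − 421200 = 1.
  The first convergent with p² − 13·q² = 1 gives the fundamental solution (x₁, y₁) = (649, 180).
Step 2: Apply the recurrence (x_{n+1}, y_{n+1}) = (x₁x_n + 13y₁y_n, x₁y_n + y₁x_n) repeatedly.
  From (x_1, y_1) = (649, 180): x_2 = 649·649 + 13·180·180 = 842401; y_2 = 649·180 + 180·649 = 233640.
  From (x_2, y_2) = (842401, 233640): x_3 = 649·842401 + 13·180·233640 = 1093435849; y_3 = 649·233640 + 180·842401 = 303264540.
Step 3: Verify x_3² - 13·y_3² = 1195601955878350801 - 1195601955878350800 = 1 (should be 1). ✓

(x_1, y_1) = (649, 180); (x_3, y_3) = (1093435849, 303264540).


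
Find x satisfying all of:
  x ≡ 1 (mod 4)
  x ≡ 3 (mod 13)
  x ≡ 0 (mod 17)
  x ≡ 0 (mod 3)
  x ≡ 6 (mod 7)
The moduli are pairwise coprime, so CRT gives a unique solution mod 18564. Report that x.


Product of moduli M = 4 · 13 · 17 · 3 · 7 = 18564.
Merge one congruence at a time:
  Start: x ≡ 1 (mod 4).
  Combine with x ≡ 3 (mod 13); new modulus lcm = 52.
    Write x = 1 + 4·t and substitute into x ≡ 3 (mod 13): 4·t ≡ 3 − 1 = 2 (mod 13).
    The inverse of 4 mod 13 is 10 (since 4·10 = 40 = 3·13 + 1), so t ≡ 10·2 = 20 ≡ 7 (mod 13).
    Then x = 1 + 4·7 = 29, valid modulo lcm(4, 13) = 52: x ≡ 29 (mod 52).
  Combine with x ≡ 0 (mod 17); new modulus lcm = 884.
    Write x = 29 + 52·t and substitute into x ≡ 0 (mod 17): 52·t ≡ 0 − 29 = -29 (mod 17).
    Reduce coefficients mod 17: 1·t ≡ 5 (mod 17).
    So t ≡ 5 (mod 17).
    Then x = 29 + 52·5 = 289, valid modulo lcm(52, 17) = 884: x ≡ 289 (mod 884).
  Combine with x ≡ 0 (mod 3); new modulus lcm = 2652.
    Write x = 289 + 884·t and substitute into x ≡ 0 (mod 3): 884·t ≡ 0 − 289 = -289 (mod 3).
    Reduce coefficients mod 3: 2·t ≡ 2 (mod 3).
    The inverse of 2 mod 3 is 2 (since 2·2 = 4 = 1·3 + 1), so t ≡ 2·2 = 4 ≡ 1 (mod 3).
    Then x = 289 + 884·1 = 1173, valid modulo lcm(884, 3) = 2652: x ≡ 1173 (mod 2652).
  Combine with x ≡ 6 (mod 7); new modulus lcm = 18564.
    Write x = 1173 + 2652·t and substitute into x ≡ 6 (mod 7): 2652·t ≡ 6 − 1173 = -1167 (mod 7).
    Reduce coefficients mod 7: 6·t ≡ 2 (mod 7).
    The inverse of 6 mod 7 is 6 (since 6·6 = 36 = 5·7 + 1), so t ≡ 6·2 = 12 ≡ 5 (mod 7).
    Then x = 1173 + 2652·5 = 14433, valid modulo lcm(2652, 7) = 18564: x ≡ 14433 (mod 18564).
Verify against each original: 14433 mod 4 = 1, 14433 mod 13 = 3, 14433 mod 17 = 0, 14433 mod 3 = 0, 14433 mod 7 = 6.

x ≡ 14433 (mod 18564).


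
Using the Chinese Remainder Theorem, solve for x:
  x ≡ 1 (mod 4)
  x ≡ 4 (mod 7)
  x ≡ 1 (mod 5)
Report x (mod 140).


Moduli 4, 7, 5 are pairwise coprime; by CRT there is a unique solution modulo M = 4 · 7 · 5 = 140.
Solve pairwise, accumulating the modulus:
  Start with x ≡ 1 (mod 4).
  Combine with x ≡ 4 (mod 7): since gcd(4, 7) = 1, we get a unique residue mod 28.
    Write x = 1 + 4·t and substitute into x ≡ 4 (mod 7): 4·t ≡ 4 − 1 = 3 (mod 7).
    The inverse of 4 mod 7 is 2 (since 4·2 = 8 = 1·7 + 1), so t ≡ 2·3 = 6 ≡ 6 (mod 7).
    Then x = 1 + 4·6 = 25, valid modulo lcm(4, 7) = 28: x ≡ 25 (mod 28).
  Combine with x ≡ 1 (mod 5): since gcd(28, 5) = 1, we get a unique residue mod 140.
    Write x = 25 + 28·t and substitute into x ≡ 1 (mod 5): 28·t ≡ 1 − 25 = -24 (mod 5).
    Reduce coefficients mod 5: 3·t ≡ 1 (mod 5).
    The inverse of 3 mod 5 is 2 (since 3·2 = 6 = 1·5 + 1), so t ≡ 2·1 = 2 ≡ 2 (mod 5).
    Then x = 25 + 28·2 = 81, valid modulo lcm(28, 5) = 140: x ≡ 81 (mod 140).
Verify: 81 mod 4 = 1 ✓, 81 mod 7 = 4 ✓, 81 mod 5 = 1 ✓.

x ≡ 81 (mod 140).


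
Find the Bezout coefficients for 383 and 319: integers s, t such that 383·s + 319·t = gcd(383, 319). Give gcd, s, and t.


Euclidean algorithm on (383, 319) — divide until remainder is 0:
  383 = 1 · 319 + 64
  319 = 4 · 64 + 63
  64 = 1 · 63 + 1
  63 = 63 · 1 + 0
gcd(383, 319) = 1.
Track Bezout coefficients alongside the remainders: start with r₀ = 383 = a·1 + b·0 (s = 1, t = 0) and r₁ = 319 = a·0 + b·1 (s = 0, t = 1); each new remainder r_{k+1} = r_{k-1} − q_k·r_k inherits s_{k+1} = s_{k-1} − q_k·s_k, t_{k+1} = t_{k-1} − q_k·t_k, so r_k = a·s_k + b·t_k at every step:
  q = 1: r = 64, s = 1 − 1·0 = 1, t = 0 − 1·1 = -1  (check: 383·1 + 319·(-1) = 64)
  q = 4: r = 63, s = 0 − 4·1 = -4, t = 1 − 4·(-1) = 5  (check: 383·(-4) + 319·5 = 63)
  q = 1: r = 1, s = 1 − 1·(-4) = 5, t = -1 − 1·5 = -6  (check: 383·5 + 319·(-6) = 1)
The row with r = 1 (the gcd) gives the Bezout coefficients s = 5, t = -6.
Result: 383 · (5) + 319 · (-6) = 1.

gcd(383, 319) = 1; s = 5, t = -6 (check: 383·5 + 319·(-6) = 1).


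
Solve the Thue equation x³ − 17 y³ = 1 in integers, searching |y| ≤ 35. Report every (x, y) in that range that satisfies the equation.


The equation is x³ - 17y³ = 1. For fixed y, x³ = 17·y³ + 1, so a solution requires the RHS to be a perfect cube.
Strategy: iterate y from -35 to 35, compute RHS = 17·y³ + 1, and check whether it is a (positive or negative) perfect cube.
Check small values of y:
  y = 0: RHS = 1 = (1)³ ⇒ x = 1 works.
  y = 1: RHS = 18 is not a perfect cube.
  y = -1: RHS = -16 is not a perfect cube.
  y = 2: RHS = 137 is not a perfect cube.
  y = -2: RHS = -135 is not a perfect cube.
  y = 3: RHS = 460 is not a perfect cube.
  y = -3: RHS = -458 is not a perfect cube.
Continuing, at y = 7: RHS = 5832 = (18)³ ⇒ x = 18 works.
Searching the remaining y in |y| ≤ 35 finds no further solutions.
Collected solutions: (1, 0), (18, 7).

Solutions (with |y| ≤ 35): (1, 0), (18, 7).


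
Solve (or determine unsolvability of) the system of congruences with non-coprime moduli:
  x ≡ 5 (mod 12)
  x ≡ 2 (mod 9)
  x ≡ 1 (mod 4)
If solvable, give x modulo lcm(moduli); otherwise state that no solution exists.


Moduli 12, 9, 4 are not pairwise coprime, so CRT works modulo lcm(m_i) when all pairwise compatibility conditions hold.
Pairwise compatibility: gcd(m_i, m_j) must divide a_i - a_j for every pair.
Merge one congruence at a time:
  Start: x ≡ 5 (mod 12).
  Combine with x ≡ 2 (mod 9): gcd(12, 9) = 3; 2 - 5 = -3, which IS divisible by 3, so compatible.
    Write x = 5 + 12·t and substitute into x ≡ 2 (mod 9): 12·t ≡ 2 − 5 = -3 (mod 9).
    Divide the congruence (and modulus) by g = 3: 4·t ≡ -1 (mod 3).
    Reduce coefficients mod 3: 1·t ≡ 2 (mod 3).
    So t ≡ 2 (mod 3).
    Then x = 5 + 12·2 = 29, valid modulo lcm(12, 9) = 36: x ≡ 29 (mod 36).
  Combine with x ≡ 1 (mod 4): gcd(36, 4) = 4; 1 - 29 = -28, which IS divisible by 4, so compatible.
    Write x = 29 + 36·t and substitute into x ≡ 1 (mod 4): 36·t ≡ 1 − 29 = -28 (mod 4).
    Divide the congruence (and modulus) by g = 4: 9·t ≡ -7 (mod 1).
    Modulo 1 every t works; take t = 0.
    Then x = 29 + 36·0 = 29, valid modulo lcm(36, 4) = 36: x ≡ 29 (mod 36).
Verify: 29 mod 12 = 5, 29 mod 9 = 2, 29 mod 4 = 1.

x ≡ 29 (mod 36).


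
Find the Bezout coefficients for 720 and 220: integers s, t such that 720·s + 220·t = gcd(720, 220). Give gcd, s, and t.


Euclidean algorithm on (720, 220) — divide until remainder is 0:
  720 = 3 · 220 + 60
  220 = 3 · 60 + 40
  60 = 1 · 40 + 20
  40 = 2 · 20 + 0
gcd(720, 220) = 20.
Track Bezout coefficients alongside the remainders: start with r₀ = 720 = a·1 + b·0 (s = 1, t = 0) and r₁ = 220 = a·0 + b·1 (s = 0, t = 1); each new remainder r_{k+1} = r_{k-1} − q_k·r_k inherits s_{k+1} = s_{k-1} − q_k·s_k, t_{k+1} = t_{k-1} − q_k·t_k, so r_k = a·s_k + b·t_k at every step:
  q = 3: r = 60, s = 1 − 3·0 = 1, t = 0 − 3·1 = -3  (check: 720·1 + 220·(-3) = 60)
  q = 3: r = 40, s = 0 − 3·1 = -3, t = 1 − 3·(-3) = 10  (check: 720·(-3) + 220·10 = 40)
  q = 1: r = 20, s = 1 − 1·(-3) = 4, t = -3 − 1·10 = -13  (check: 720·4 + 220·(-13) = 20)
The row with r = 20 (the gcd) gives the Bezout coefficients s = 4, t = -13.
Result: 720 · (4) + 220 · (-13) = 20.

gcd(720, 220) = 20; s = 4, t = -13 (check: 720·4 + 220·(-13) = 20).


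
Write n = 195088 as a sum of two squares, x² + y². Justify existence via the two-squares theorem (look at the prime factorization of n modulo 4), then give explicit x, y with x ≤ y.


Step 1: Factor n = 195088 = 2^4 · 89 · 137.
Step 2: Check the mod-4 condition on each prime factor: 2 = 2 (special); 89 ≡ 1 (mod 4), exponent 1; 137 ≡ 1 (mod 4), exponent 1.
All primes ≡ 3 (mod 4) appear to even exponent (or don't appear), so by the two-squares theorem n IS expressible as a sum of two squares.
Step 3: Build a representation. Group n = k² · m with k = 4 and m = 89 · 137 = 12193 (a product of primes ≡ 1 (mod 4)); a representation of m scales to one of n via (k·x)² + (k·y)² = k²(x² + y²). Each prime p ≡ 1 (mod 4) is itself a sum of two squares; find a² by testing p − a² for a perfect square:
  89: 89 − 1² = 88, 89 − 2² = 85, 89 − 3² = 80, 89 − 4² = 73, 89 − 5² = 64 = 8² ⇒ 89 = 5² + 8².
  137: 137 − 1² = 136, 137 − 2² = 133, 137 − 3² = 128, 137 − 4² = 121 = 11² ⇒ 137 = 4² + 11².
  Combine using the Brahmagupta–Fibonacci identity (a² + b²)(c² + d²) = (ac − bd)² + (ad + bc)² = (ac + bd)² + (ad − bc)²:
  89 · 137 = 12193: from (5² + 8²)(4² + 11²), take (5·4 − 8·11, 5·11 + 8·4) = (20 − 88, 55 + 32) = (-68, 87); dropping signs (only squares matter) gives (68, 87); check 68² + 87² = 4624 + 7569 = 12193 ✓.
  Scale by k = 4: (4·68, 4·87) = (272, 348).
Step 4: Order so x ≤ y and verify: 272² + 348² = 73984 + 121104 = 195088 = n. ✓

n = 195088 = 272² + 348² (one valid representation with x ≤ y).


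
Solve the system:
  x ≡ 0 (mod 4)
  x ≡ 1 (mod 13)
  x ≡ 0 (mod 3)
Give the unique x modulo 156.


Moduli 4, 13, 3 are pairwise coprime; by CRT there is a unique solution modulo M = 4 · 13 · 3 = 156.
Solve pairwise, accumulating the modulus:
  Start with x ≡ 0 (mod 4).
  Combine with x ≡ 1 (mod 13): since gcd(4, 13) = 1, we get a unique residue mod 52.
    Write x = 0 + 4·t and substitute into x ≡ 1 (mod 13): 4·t ≡ 1 − 0 = 1 (mod 13).
    The inverse of 4 mod 13 is 10 (since 4·10 = 40 = 3·13 + 1), so t ≡ 10·1 = 10 ≡ 10 (mod 13).
    Then x = 0 + 4·10 = 40, valid modulo lcm(4, 13) = 52: x ≡ 40 (mod 52).
  Combine with x ≡ 0 (mod 3): since gcd(52, 3) = 1, we get a unique residue mod 156.
    Write x = 40 + 52·t and substitute into x ≡ 0 (mod 3): 52·t ≡ 0 − 40 = -40 (mod 3).
    Reduce coefficients mod 3: 1·t ≡ 2 (mod 3).
    So t ≡ 2 (mod 3).
    Then x = 40 + 52·2 = 144, valid modulo lcm(52, 3) = 156: x ≡ 144 (mod 156).
Verify: 144 mod 4 = 0 ✓, 144 mod 13 = 1 ✓, 144 mod 3 = 0 ✓.

x ≡ 144 (mod 156).


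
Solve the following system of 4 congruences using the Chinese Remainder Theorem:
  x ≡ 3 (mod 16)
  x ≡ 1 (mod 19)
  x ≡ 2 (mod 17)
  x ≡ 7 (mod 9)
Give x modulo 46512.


Product of moduli M = 16 · 19 · 17 · 9 = 46512.
Merge one congruence at a time:
  Start: x ≡ 3 (mod 16).
  Combine with x ≡ 1 (mod 19); new modulus lcm = 304.
    Write x = 3 + 16·t and substitute into x ≡ 1 (mod 19): 16·t ≡ 1 − 3 = -2 (mod 19).
    Reduce coefficients mod 19: 16·t ≡ 17 (mod 19).
    The inverse of 16 mod 19 is 6 (since 16·6 = 96 = 5·19 + 1), so t ≡ 6·17 = 102 ≡ 7 (mod 19).
    Then x = 3 + 16·7 = 115, valid modulo lcm(16, 19) = 304: x ≡ 115 (mod 304).
  Combine with x ≡ 2 (mod 17); new modulus lcm = 5168.
    Write x = 115 + 304·t and substitute into x ≡ 2 (mod 17): 304·t ≡ 2 − 115 = -113 (mod 17).
    Reduce coefficients mod 17: 15·t ≡ 6 (mod 17).
    The inverse of 15 mod 17 is 8 (since 15·8 = 120 = 7·17 + 1), so t ≡ 8·6 = 48 ≡ 14 (mod 17).
    Then x = 115 + 304·14 = 4371, valid modulo lcm(304, 17) = 5168: x ≡ 4371 (mod 5168).
  Combine with x ≡ 7 (mod 9); new modulus lcm = 46512.
    Write x = 4371 + 5168·t and substitute into x ≡ 7 (mod 9): 5168·t ≡ 7 − 4371 = -4364 (mod 9).
    Reduce coefficients mod 9: 2·t ≡ 1 (mod 9).
    The inverse of 2 mod 9 is 5 (since 2·5 = 10 = 1·9 + 1), so t ≡ 5·1 = 5 ≡ 5 (mod 9).
    Then x = 4371 + 5168·5 = 30211, valid modulo lcm(5168, 9) = 46512: x ≡ 30211 (mod 46512).
Verify against each original: 30211 mod 16 = 3, 30211 mod 19 = 1, 30211 mod 17 = 2, 30211 mod 9 = 7.

x ≡ 30211 (mod 46512).


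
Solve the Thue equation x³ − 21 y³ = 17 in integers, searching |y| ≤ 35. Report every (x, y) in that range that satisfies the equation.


The equation is x³ - 21y³ = 17. For fixed y, x³ = 21·y³ + 17, so a solution requires the RHS to be a perfect cube.
Strategy: iterate y from -35 to 35, compute RHS = 21·y³ + 17, and check whether it is a (positive or negative) perfect cube.
Check small values of y:
  y = 0: RHS = 17 is not a perfect cube.
  y = 1: RHS = 38 is not a perfect cube.
  y = -1: RHS = -4 is not a perfect cube.
  y = 2: RHS = 185 is not a perfect cube.
  y = -2: RHS = -151 is not a perfect cube.
  y = 3: RHS = 584 is not a perfect cube.
  y = -3: RHS = -550 is not a perfect cube.
Continuing the search up to |y| = 35 finds no solutions either.
No (x, y) in the scanned range satisfies the equation.

No integer solutions with |y| ≤ 35.


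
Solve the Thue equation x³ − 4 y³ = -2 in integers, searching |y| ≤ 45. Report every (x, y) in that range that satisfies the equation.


The equation is x³ - 4y³ = -2. For fixed y, x³ = 4·y³ − 2, so a solution requires the RHS to be a perfect cube.
Strategy: iterate y from -45 to 45, compute RHS = 4·y³ − 2, and check whether it is a (positive or negative) perfect cube.
Check small values of y:
  y = 0: RHS = -2 is not a perfect cube.
  y = 1: RHS = 2 is not a perfect cube.
  y = -1: RHS = -6 is not a perfect cube.
  y = 2: RHS = 30 is not a perfect cube.
  y = -2: RHS = -34 is not a perfect cube.
  y = 3: RHS = 106 is not a perfect cube.
  y = -3: RHS = -110 is not a perfect cube.
Continuing the search up to |y| = 45 finds no solutions either.
No (x, y) in the scanned range satisfies the equation.

No integer solutions with |y| ≤ 45.


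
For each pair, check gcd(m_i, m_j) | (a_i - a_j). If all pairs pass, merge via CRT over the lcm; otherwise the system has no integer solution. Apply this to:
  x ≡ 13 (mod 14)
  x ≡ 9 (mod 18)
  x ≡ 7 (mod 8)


Moduli 14, 18, 8 are not pairwise coprime, so CRT works modulo lcm(m_i) when all pairwise compatibility conditions hold.
Pairwise compatibility: gcd(m_i, m_j) must divide a_i - a_j for every pair.
Merge one congruence at a time:
  Start: x ≡ 13 (mod 14).
  Combine with x ≡ 9 (mod 18): gcd(14, 18) = 2; 9 - 13 = -4, which IS divisible by 2, so compatible.
    Write x = 13 + 14·t and substitute into x ≡ 9 (mod 18): 14·t ≡ 9 − 13 = -4 (mod 18).
    Divide the congruence (and modulus) by g = 2: 7·t ≡ -2 (mod 9).
    Reduce coefficients mod 9: 7·t ≡ 7 (mod 9).
    The inverse of 7 mod 9 is 4 (since 7·4 = 28 = 3·9 + 1), so t ≡ 4·7 = 28 ≡ 1 (mod 9).
    Then x = 13 + 14·1 = 27, valid modulo lcm(14, 18) = 126: x ≡ 27 (mod 126).
  Combine with x ≡ 7 (mod 8): gcd(126, 8) = 2; 7 - 27 = -20, which IS divisible by 2, so compatible.
    Write x = 27 + 126·t and substitute into x ≡ 7 (mod 8): 126·t ≡ 7 − 27 = -20 (mod 8).
    Divide the congruence (and modulus) by g = 2: 63·t ≡ -10 (mod 4).
    Reduce coefficients mod 4: 3·t ≡ 2 (mod 4).
    The inverse of 3 mod 4 is 3 (since 3·3 = 9 = 2·4 + 1), so t ≡ 3·2 = 6 ≡ 2 (mod 4).
    Then x = 27 + 126·2 = 279, valid modulo lcm(126, 8) = 504: x ≡ 279 (mod 504).
Verify: 279 mod 14 = 13, 279 mod 18 = 9, 279 mod 8 = 7.

x ≡ 279 (mod 504).


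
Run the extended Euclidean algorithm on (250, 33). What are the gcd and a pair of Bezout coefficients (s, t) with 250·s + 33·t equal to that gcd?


Euclidean algorithm on (250, 33) — divide until remainder is 0:
  250 = 7 · 33 + 19
  33 = 1 · 19 + 14
  19 = 1 · 14 + 5
  14 = 2 · 5 + 4
  5 = 1 · 4 + 1
  4 = 4 · 1 + 0
gcd(250, 33) = 1.
Track Bezout coefficients alongside the remainders: start with r₀ = 250 = a·1 + b·0 (s = 1, t = 0) and r₁ = 33 = a·0 + b·1 (s = 0, t = 1); each new remainder r_{k+1} = r_{k-1} − q_k·r_k inherits s_{k+1} = s_{k-1} − q_k·s_k, t_{k+1} = t_{k-1} − q_k·t_k, so r_k = a·s_k + b·t_k at every step:
  q = 7: r = 19, s = 1 − 7·0 = 1, t = 0 − 7·1 = -7  (check: 250·1 + 33·(-7) = 19)
  q = 1: r = 14, s = 0 − 1·1 = -1, t = 1 − 1·(-7) = 8  (check: 250·(-1) + 33·8 = 14)
  q = 1: r = 5, s = 1 − 1·(-1) = 2, t = -7 − 1·8 = -15  (check: 250·2 + 33·(-15) = 5)
  q = 2: r = 4, s = -1 − 2·2 = -5, t = 8 − 2·(-15) = 38  (check: 250·(-5) + 33·38 = 4)
  q = 1: r = 1, s = 2 − 1·(-5) = 7, t = -15 − 1·38 = -53  (check: 250·7 + 33·(-53) = 1)
The row with r = 1 (the gcd) gives the Bezout coefficients s = 7, t = -53.
Result: 250 · (7) + 33 · (-53) = 1.

gcd(250, 33) = 1; s = 7, t = -53 (check: 250·7 + 33·(-53) = 1).


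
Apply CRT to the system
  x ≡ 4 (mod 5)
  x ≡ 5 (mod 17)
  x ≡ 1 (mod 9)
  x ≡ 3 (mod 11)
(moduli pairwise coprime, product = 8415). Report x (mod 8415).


Product of moduli M = 5 · 17 · 9 · 11 = 8415.
Merge one congruence at a time:
  Start: x ≡ 4 (mod 5).
  Combine with x ≡ 5 (mod 17); new modulus lcm = 85.
    Write x = 4 + 5·t and substitute into x ≡ 5 (mod 17): 5·t ≡ 5 − 4 = 1 (mod 17).
    The inverse of 5 mod 17 is 7 (since 5·7 = 35 = 2·17 + 1), so t ≡ 7·1 = 7 ≡ 7 (mod 17).
    Then x = 4 + 5·7 = 39, valid modulo lcm(5, 17) = 85: x ≡ 39 (mod 85).
  Combine with x ≡ 1 (mod 9); new modulus lcm = 765.
    Write x = 39 + 85·t and substitute into x ≡ 1 (mod 9): 85·t ≡ 1 − 39 = -38 (mod 9).
    Reduce coefficients mod 9: 4·t ≡ 7 (mod 9).
    The inverse of 4 mod 9 is 7 (since 4·7 = 28 = 3·9 + 1), so t ≡ 7·7 = 49 ≡ 4 (mod 9).
    Then x = 39 + 85·4 = 379, valid modulo lcm(85, 9) = 765: x ≡ 379 (mod 765).
  Combine with x ≡ 3 (mod 11); new modulus lcm = 8415.
    Write x = 379 + 765·t and substitute into x ≡ 3 (mod 11): 765·t ≡ 3 − 379 = -376 (mod 11).
    Reduce coefficients mod 11: 6·t ≡ 9 (mod 11).
    The inverse of 6 mod 11 is 2 (since 6·2 = 12 = 1·11 + 1), so t ≡ 2·9 = 18 ≡ 7 (mod 11).
    Then x = 379 + 765·7 = 5734, valid modulo lcm(765, 11) = 8415: x ≡ 5734 (mod 8415).
Verify against each original: 5734 mod 5 = 4, 5734 mod 17 = 5, 5734 mod 9 = 1, 5734 mod 11 = 3.

x ≡ 5734 (mod 8415).


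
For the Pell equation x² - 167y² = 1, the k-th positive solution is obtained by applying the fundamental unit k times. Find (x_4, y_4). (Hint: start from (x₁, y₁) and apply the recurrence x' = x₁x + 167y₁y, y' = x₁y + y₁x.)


Step 1: Find the fundamental solution (x₁, y₁) of x² - 167y² = 1.
  Expand √167 as a continued fraction. a₀ = ⌊√167⌋ = 12; iterate m_{k+1} = d_k·a_k − m_k, d_{k+1} = (167 − m_{k+1}²)/d_k, a_{k+1} = ⌊(a₀ + m_{k+1})/d_{k+1}⌋ (starting m₀ = 0, d₀ = 1), with convergents p_k = a_k·p_{k-1} + p_{k-2}, q_k = a_k·q_{k-1} + q_{k-2} (p₋₁ = 1, q₋₁ = 0):
  k = 0: a₀ = 12; p₀/q₀ = 12/1; p₀² − 167·q₀² = 144 − 167 = -23.
  k = 1: m = 12, d = 23, a = ⌊(12 + 12)/23⌋ = 1; p/q = (1·12 + 1)/(1·1 + 0) = 13/1; p² − 167·q² = 169 − 167 = 2.
  k = 2: m = 11, d = 2, a = ⌊(12 + 11)/2⌋ = 11; p/q = (11·13 + 12)/(11·1 + 1) = 155/12; p² − 167·q² = 24025 − 24048 = -23.
  k = 3: m = 11, d = 23, a = ⌊(12 + 11)/23⌋ = 1; p/q = (1·155 + 13)/(1·12 + 1) = 168/13; p² − 167·q² = 28224 − 28223 = 1.
  The first convergent with p² − 167·q² = 1 gives the fundamental solution (x₁, y₁) = (168, 13).
Step 2: Apply the recurrence (x_{n+1}, y_{n+1}) = (x₁x_n + 167y₁y_n, x₁y_n + y₁x_n) repeatedly.
  From (x_1, y_1) = (168, 13): x_2 = 168·168 + 167·13·13 = 56447; y_2 = 168·13 + 13·168 = 4368.
  From (x_2, y_2) = (56447, 4368): x_3 = 168·56447 + 167·13·4368 = 18966024; y_3 = 168·4368 + 13·56447 = 1467635.
  From (x_3, y_3) = (18966024, 1467635): x_4 = 168·18966024 + 167·13·1467635 = 6372527617; y_4 = 168·1467635 + 13·18966024 = 493120992.
Step 3: Verify x_4² - 167·y_4² = 40609108229427698689 - 40609108229427698688 = 1 (should be 1). ✓

(x_1, y_1) = (168, 13); (x_4, y_4) = (6372527617, 493120992).
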